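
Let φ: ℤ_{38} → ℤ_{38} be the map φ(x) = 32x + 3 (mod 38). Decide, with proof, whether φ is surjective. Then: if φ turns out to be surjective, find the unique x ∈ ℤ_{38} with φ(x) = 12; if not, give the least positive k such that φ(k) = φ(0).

19

Since gcd(32, 38) = 2, we have 32x ≡ 0 (mod 2) for all x, so φ(x) ≡ 1 (mod 2).
But 0 ≢ 1 (mod 2), so 0 ∈ ℤ_{38} has no preimage. Hence φ is not surjective.
Since φ is not surjective, we find the least positive k with φ(k) = φ(0): this means 32k ≡ 0 (mod 38), i.e. 38 ∣ 32k. Since gcd(32, 38) = 2, dividing through by 2 this holds exactly when 19 ∣ 16k, and as gcd(16, 19) = 1, exactly when 19 ∣ k.
The smallest positive such k is 19.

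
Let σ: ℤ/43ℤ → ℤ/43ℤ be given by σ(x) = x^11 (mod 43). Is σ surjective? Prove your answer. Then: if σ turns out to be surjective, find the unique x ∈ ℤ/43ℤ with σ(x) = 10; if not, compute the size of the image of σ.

Since 43 is prime, the nonzero elements of ℤ/43ℤ form a cyclic group of order 42.
As gcd(11, 42) = 1, raising to the 11th power is a bijection on this group: if x_1^11 ≡ x_2^11 then (x_1x_2^{−1})^11 = 1, and the only element of order dividing gcd(11, 42) = 1 is 1, so x_1 = x_2.
With σ(0) = 0 this makes σ injective on all of ℤ/43ℤ, hence bijective (finite equal-size domain and codomain). In particular σ is surjective.
Since σ is surjective, we find the preimage of 10. The inverse of x ↦ x^11 on (ℤ/43ℤ)^× is x ↦ x^23, because 11·23 = 253 = 6·42 + 1 ≡ 1 (mod 42) and x^{42} = 1 for x ≠ 0 (Fermat). So σ⁻¹(10) = 10^23 mod 43.
Repeated squaring mod 43: 10^1 ≡ 10, 10^2 ≡ 10² = 100 ≡ 14, 10^4 ≡ 14² = 196 ≡ 24, 10^8 ≡ 24² = 576 ≡ 17, 10^16 ≡ 17² = 289 ≡ 31. Since 23 = 16 + 4 + 2 + 1, 10^23 ≡ 31·24·14·10: 31·24 = 744 ≡ 13, then 13·14 = 182 ≡ 10, then 10·10 = 100 ≡ 14. So 10^23 ≡ 14 (mod 43).
Hence σ⁻¹(10) = 14.

14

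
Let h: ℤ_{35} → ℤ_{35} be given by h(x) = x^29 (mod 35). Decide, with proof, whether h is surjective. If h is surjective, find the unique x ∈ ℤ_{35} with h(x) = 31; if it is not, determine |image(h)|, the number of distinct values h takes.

Computing x^29 mod 35 for each x (by repeated squaring, reducing mod 35 at every step), the values h(0), h(1), …, h(34) are: 0, 1, 32, 33, 9, 10, 6, 7, 8, 4, 5, 16, 17, 13, 14, 15, 11, 12, 23, 24, 20, 21, 22, 18, 19, 30, 31, 27, 28, 29, 25, 26, 2, 3, 34.
Every element of ℤ_{35} appears exactly once in this list, so h is a bijection, and in particular surjective.
Since h is surjective, we read off the preimage of 31 from the same table: h(26) = 31, so h⁻¹(31) = 26.

26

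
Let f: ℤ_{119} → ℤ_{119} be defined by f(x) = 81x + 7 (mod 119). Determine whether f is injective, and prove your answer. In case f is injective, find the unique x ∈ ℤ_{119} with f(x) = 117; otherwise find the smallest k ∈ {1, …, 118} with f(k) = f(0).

If f(u) = f(v), then 81u ≡ 81v (mod 119). Because gcd(81, 119) = 1, we may cancel 81 to get u ≡ v (mod 119).
So f is injective.
We now compute 81⁻¹ mod 119 explicitly. Euclid's algorithm: 119 = 1·81 + 38, 81 = 2·38 + 5, 38 = 7·5 + 3, 5 = 1·3 + 2, 3 = 1·2 + 1; back-substituting gives 1 = 72·81 − 49·119, so 81⁻¹ ≡ 72 (mod 119).
Since f is injective, we find f⁻¹(117): we need 81x ≡ 117 − 7 ≡ 110 (mod 119). Using 81⁻¹ = 72: x ≡ 72·110 = 7920 = 66·119 + 66, so x = 66.
Check: f(66) = 81·66 + 7 = 5353 = 44·119 + 117 ≡ 117 (mod 119).

66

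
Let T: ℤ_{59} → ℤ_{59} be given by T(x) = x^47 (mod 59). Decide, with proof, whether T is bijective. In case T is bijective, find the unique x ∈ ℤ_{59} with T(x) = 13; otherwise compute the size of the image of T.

33

Since 59 is prime, the nonzero elements of ℤ_{59} form a cyclic group of order 58.
As gcd(47, 58) = 1, raising to the 47th power is a bijection on this group: if u^47 ≡ v^47 then (uv^{−1})^47 = 1, and the only element of order dividing gcd(47, 58) = 1 is 1, so u = v.
With T(0) = 0 this makes T injective on all of ℤ_{59}, hence bijective (finite equal-size domain and codomain). In particular T is bijective.
Since T is bijective, we find the preimage of 13. The inverse of x ↦ x^47 on (ℤ_{59})^× is x ↦ x^21, because 47·21 = 987 = 17·58 + 1 ≡ 1 (mod 58) and x^{58} = 1 for x ≠ 0 (Fermat). So T⁻¹(13) = 13^21 mod 59.
Repeated squaring mod 59: 13^1 ≡ 13, 13^2 ≡ 13² = 169 ≡ 51, 13^4 ≡ 51² = 2601 ≡ 5, 13^8 ≡ 5² = 25, 13^16 ≡ 25² = 625 ≡ 35. Since 21 = 16 + 4 + 1, 13^21 ≡ 35·5·13: 35·5 = 175 ≡ 57, then 57·13 = 741 ≡ 33. So 13^21 ≡ 33 (mod 59).
Hence T⁻¹(13) = 33.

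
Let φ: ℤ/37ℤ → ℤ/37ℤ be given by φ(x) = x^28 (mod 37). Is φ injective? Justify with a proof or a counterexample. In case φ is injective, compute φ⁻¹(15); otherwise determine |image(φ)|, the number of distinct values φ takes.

φ(1) = 1^28 = 1.
φ(6): Repeated squaring mod 37: 6^1 ≡ 6, 6^2 ≡ 6² = 36, 6^4 ≡ 36² = 1296 ≡ 1, 6^8 ≡ 1² = 1, 6^16 ≡ 1² = 1. Since 28 = 16 + 8 + 4, 6^28 ≡ 1·1·1: 1·1 = 1, then 1·1 = 1. So 6^28 ≡ 1 (mod 37).
So φ(1) = φ(6) = 1 while 1 ≠ 6, hence φ is not injective.
Since φ is not injective, we determine |image(φ)|. Computing x^28 mod 37 for each x (by repeated squaring, reducing mod 37 at every step), the values φ(0), φ(1), …, φ(36) are: 0, 1, 12, 34, 33, 7, 1, 7, 26, 9, 10, 26, 12, 33, 10, 16, 16, 9, 34, 34, 9, 16, 16, 10, 33, 12, 26, 10, 9, 26, 7, 1, 7, 33, 34, 12, 1.
The distinct values are {0, 1, 7, 9, 10, 12, 16, 26, 33, 34}; there are 10 of them.

10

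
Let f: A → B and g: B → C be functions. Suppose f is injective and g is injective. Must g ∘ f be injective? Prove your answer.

injective

Suppose (g ∘ f)(s) = (g ∘ f)(t), i.e. g(f(s)) = g(f(t)).
Since g is injective, f(s) = f(t). Since f is injective, s = t. Hence g ∘ f is injective.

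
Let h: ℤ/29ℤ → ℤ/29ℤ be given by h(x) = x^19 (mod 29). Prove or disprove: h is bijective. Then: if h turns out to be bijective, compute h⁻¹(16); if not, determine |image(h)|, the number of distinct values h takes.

Since 29 is prime, the nonzero elements of ℤ/29ℤ form a cyclic group of order 28.
As gcd(19, 28) = 1, raising to the 19th power is a bijection on this group: if u^19 ≡ v^19 then (uv^{−1})^19 = 1, and the only element of order dividing gcd(19, 28) = 1 is 1, so u = v.
With h(0) = 0 this makes h injective on all of ℤ/29ℤ, hence bijective (finite equal-size domain and codomain). In particular h is bijective.
Since h is bijective, we find the preimage of 16. The inverse of x ↦ x^19 on (ℤ/29ℤ)^× is x ↦ x^3, because 19·3 = 57 = 2·28 + 1 ≡ 1 (mod 28) and x^{28} = 1 for x ≠ 0 (Fermat). So h⁻¹(16) = 16^3 mod 29.
Repeated squaring mod 29: 16^1 ≡ 16, 16^2 ≡ 16² = 256 ≡ 24. Since 3 = 2 + 1, 16^3 ≡ 24·16: 24·16 = 384 ≡ 7. So 16^3 ≡ 7 (mod 29).
Hence h⁻¹(16) = 7.

7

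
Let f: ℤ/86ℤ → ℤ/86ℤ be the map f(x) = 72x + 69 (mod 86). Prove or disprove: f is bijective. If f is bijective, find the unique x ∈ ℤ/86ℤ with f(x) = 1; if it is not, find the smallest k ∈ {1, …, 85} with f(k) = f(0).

43

We have gcd(72, 86) = 2 > 1. Taking a = 0 and b = 43: f(0) = 69 and f(43) = 72·43 + 69 = 3165 ≡ 69 (mod 86).
So f(0) = f(43) while 0 ≠ 43, thus f is not injective, hence not bijective.
Since f is not bijective, we find the least positive k with f(k) = f(0): this means 72k ≡ 0 (mod 86), i.e. 86 ∣ 72k. Since gcd(72, 86) = 2, dividing through by 2 this holds exactly when 43 ∣ 36k, and as gcd(36, 43) = 1, exactly when 43 ∣ k.
The smallest positive such k is 43.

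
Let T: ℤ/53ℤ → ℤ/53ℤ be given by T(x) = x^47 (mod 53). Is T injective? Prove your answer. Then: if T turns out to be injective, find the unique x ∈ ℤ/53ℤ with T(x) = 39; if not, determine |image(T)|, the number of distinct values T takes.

Since 53 is prime, the nonzero elements of ℤ/53ℤ form a cyclic group of order 52.
As gcd(47, 52) = 1, raising to the 47th power is a bijection on this group: if a^47 ≡ b^47 then (ab^{−1})^47 = 1, and the only element of order dividing gcd(47, 52) = 1 is 1, so a = b.
With T(0) = 0 this makes T injective on all of ℤ/53ℤ, hence bijective (finite equal-size domain and codomain). In particular T is injective.
Since T is injective, we find the preimage of 39. The inverse of x ↦ x^47 on (ℤ/53ℤ)^× is x ↦ x^31, because 47·31 = 1457 = 28·52 + 1 ≡ 1 (mod 52) and x^{52} = 1 for x ≠ 0 (Fermat). So T⁻¹(39) = 39^31 mod 53.
Repeated squaring mod 53: 39^1 ≡ 39, 39^2 ≡ 39² = 1521 ≡ 37, 39^4 ≡ 37² = 1369 ≡ 44, 39^8 ≡ 44² = 1936 ≡ 28, 39^16 ≡ 28² = 784 ≡ 42. Since 31 = 16 + 8 + 4 + 2 + 1, 39^31 ≡ 42·28·44·37·39: 42·28 = 1176 ≡ 10, then 10·44 = 440 ≡ 16, then 16·37 = 592 ≡ 9, then 9·39 = 351 ≡ 33. So 39^31 ≡ 33 (mod 53).
Hence T⁻¹(39) = 33.

33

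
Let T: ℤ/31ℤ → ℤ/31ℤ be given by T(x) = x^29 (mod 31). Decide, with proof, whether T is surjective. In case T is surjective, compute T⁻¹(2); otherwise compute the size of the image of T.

Since 31 is prime, the nonzero elements of ℤ/31ℤ form a cyclic group of order 30.
As gcd(29, 30) = 1, raising to the 29th power is a bijection on this group: if u^29 ≡ v^29 then (uv^{−1})^29 = 1, and the only element of order dividing gcd(29, 30) = 1 is 1, so u = v.
With T(0) = 0 this makes T injective on all of ℤ/31ℤ, hence bijective (finite equal-size domain and codomain). In particular T is surjective.
Since T is surjective, we find the preimage of 2. The inverse of x ↦ x^29 on (ℤ/31ℤ)^× is x ↦ x^29, because 29·29 = 841 = 28·30 + 1 ≡ 1 (mod 30) and x^{30} = 1 for x ≠ 0 (Fermat). So T⁻¹(2) = 2^29 mod 31.
Repeated squaring mod 31: 2^1 ≡ 2, 2^2 ≡ 2² = 4, 2^4 ≡ 4² = 16, 2^8 ≡ 16² = 256 ≡ 8, 2^16 ≡ 8² = 64 ≡ 2. Since 29 = 16 + 8 + 4 + 1, 2^29 ≡ 2·8·16·2: 2·8 = 16, then 16·16 = 256 ≡ 8, then 8·2 = 16. So 2^29 ≡ 16 (mod 31).
Hence T⁻¹(2) = 16.

16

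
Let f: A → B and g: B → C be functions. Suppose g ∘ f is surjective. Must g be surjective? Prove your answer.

Let c ∈ C. Since g ∘ f is surjective, some a ∈ A has g(f(a)) = c. Then b = f(a) ∈ B satisfies g(b) = c. So g is surjective.

surjective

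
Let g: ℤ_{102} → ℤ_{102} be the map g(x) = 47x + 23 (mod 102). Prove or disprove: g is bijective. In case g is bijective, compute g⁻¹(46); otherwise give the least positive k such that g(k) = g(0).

Recall that g is injective if g(u) = g(v) implies u = v.
Suppose g(u) = g(v) in ℤ_{102}. Then 47u + 23 ≡ 47v + 23 (mod 102), so 47(u − v) ≡ 0 (mod 102).
Since gcd(47, 102) = 1, 47 is invertible modulo 102, hence u − v ≡ 0 (mod 102), i.e. u = v.
We now compute 47⁻¹ mod 102 explicitly. Euclid's algorithm: 102 = 2·47 + 8, 47 = 5·8 + 7, 8 = 1·7 + 1; back-substituting gives 1 = 89·47 − 41·102, so 47⁻¹ ≡ 89 (mod 102).
For any y ∈ ℤ_{102}, x = 89(y − 23) mod 102 satisfies g(x) = 47·89(y − 23) + 23 ≡ y (since 47·89 ≡ 1 mod 102). So every y has a preimage.
So g is bijective.
Since g is bijective, we find g⁻¹(46): we need 47x ≡ 46 − 23 ≡ 23 (mod 102). Using 47⁻¹ = 89: x ≡ 89·23 = 2047 = 20·102 + 7, so x = 7.
Check: g(7) = 47·7 + 23 = 352 = 3·102 + 46 ≡ 46 (mod 102).

7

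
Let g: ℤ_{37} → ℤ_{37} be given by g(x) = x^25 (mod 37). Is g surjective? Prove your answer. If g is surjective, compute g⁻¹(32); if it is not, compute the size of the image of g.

24

Since 37 is prime, the nonzero elements of ℤ_{37} form a cyclic group of order 36.
As gcd(25, 36) = 1, raising to the 25th power is a bijection on this group: if x_1^25 ≡ x_2^25 then (x_1x_2^{−1})^25 = 1, and the only element of order dividing gcd(25, 36) = 1 is 1, so x_1 = x_2.
With g(0) = 0 this makes g injective on all of ℤ_{37}, hence bijective (finite equal-size domain and codomain). In particular g is surjective.
Since g is surjective, we find the preimage of 32. The inverse of x ↦ x^25 on (ℤ_{37})^× is x ↦ x^13, because 25·13 = 325 = 9·36 + 1 ≡ 1 (mod 36) and x^{36} = 1 for x ≠ 0 (Fermat). So g⁻¹(32) = 32^13 mod 37.
Repeated squaring mod 37: 32^1 ≡ 32, 32^2 ≡ 32² = 1024 ≡ 25, 32^4 ≡ 25² = 625 ≡ 33, 32^8 ≡ 33² = 1089 ≡ 16. Since 13 = 8 + 4 + 1, 32^13 ≡ 16·33·32: 16·33 = 528 ≡ 10, then 10·32 = 320 ≡ 24. So 32^13 ≡ 24 (mod 37).
Hence g⁻¹(32) = 24.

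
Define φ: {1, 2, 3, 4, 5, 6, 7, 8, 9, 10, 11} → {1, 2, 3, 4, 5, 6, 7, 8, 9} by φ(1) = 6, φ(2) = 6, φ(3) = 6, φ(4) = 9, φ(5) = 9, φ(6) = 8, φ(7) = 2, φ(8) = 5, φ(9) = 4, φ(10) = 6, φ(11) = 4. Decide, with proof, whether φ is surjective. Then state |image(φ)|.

6

No element maps to 1, so φ is not surjective.
The image of φ is {2, 4, 5, 6, 8, 9}, which has 6 elements.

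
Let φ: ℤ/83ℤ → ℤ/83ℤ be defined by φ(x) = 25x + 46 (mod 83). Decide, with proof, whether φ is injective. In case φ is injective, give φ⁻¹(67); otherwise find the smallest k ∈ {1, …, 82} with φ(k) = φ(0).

Suppose φ(x_1) = φ(x_2) in ℤ/83ℤ. Then 25x_1 + 46 ≡ 25x_2 + 46 (mod 83), hence 25(x_1 − x_2) ≡ 0 (mod 83).
Since gcd(25, 83) = 1, 25 is invertible modulo 83, thus x_1 − x_2 ≡ 0 (mod 83), i.e. x_1 = x_2.
Therefore φ is injective.
We now compute 25⁻¹ mod 83 explicitly. Euclid's algorithm: 83 = 3·25 + 8, 25 = 3·8 + 1; back-substituting gives 1 = 10·25 − 3·83, so 25⁻¹ ≡ 10 (mod 83).
Since φ is injective, we find φ⁻¹(67): we need 25x ≡ 67 − 46 ≡ 21 (mod 83). Using 25⁻¹ = 10: x ≡ 10·21 = 210 = 2·83 + 44, so x = 44.
Check: φ(44) = 25·44 + 46 = 1146 = 13·83 + 67 ≡ 67 (mod 83).

44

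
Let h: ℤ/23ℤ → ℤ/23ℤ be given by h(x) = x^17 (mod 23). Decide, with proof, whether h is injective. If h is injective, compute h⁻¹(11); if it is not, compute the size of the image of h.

17

Since 23 is prime, the nonzero elements of ℤ/23ℤ form a cyclic group of order 22.
As gcd(17, 22) = 1, raising to the 17th power is a bijection on this group: if u^17 ≡ v^17 then (uv^{−1})^17 = 1, and the only element of order dividing gcd(17, 22) = 1 is 1, so u = v.
With h(0) = 0 this makes h injective on all of ℤ/23ℤ, hence bijective (finite equal-size domain and codomain). In particular h is injective.
Since h is injective, we find the preimage of 11. The inverse of x ↦ x^17 on (ℤ/23ℤ)^× is x ↦ x^13, because 17·13 = 221 = 10·22 + 1 ≡ 1 (mod 22) and x^{22} = 1 for x ≠ 0 (Fermat). So h⁻¹(11) = 11^13 mod 23.
Repeated squaring mod 23: 11^1 ≡ 11, 11^2 ≡ 11² = 121 ≡ 6, 11^4 ≡ 6² = 36 ≡ 13, 11^8 ≡ 13² = 169 ≡ 8. Since 13 = 8 + 4 + 1, 11^13 ≡ 8·13·11: 8·13 = 104 ≡ 12, then 12·11 = 132 ≡ 17. So 11^13 ≡ 17 (mod 23).
Hence h⁻¹(11) = 17.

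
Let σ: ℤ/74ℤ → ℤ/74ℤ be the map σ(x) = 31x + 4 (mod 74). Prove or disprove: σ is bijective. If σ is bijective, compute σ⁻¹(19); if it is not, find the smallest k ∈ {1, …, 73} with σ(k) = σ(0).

By definition, σ is injective if σ(u) = σ(v) implies u = v.
Suppose σ(u) = σ(v) in ℤ/74ℤ. Then 31u + 4 ≡ 31v + 4 (mod 74), therefore 31(u − v) ≡ 0 (mod 74).
Since gcd(31, 74) = 1, 31 is invertible modulo 74, so u − v ≡ 0 (mod 74), i.e. u = v.
We now compute 31⁻¹ mod 74 explicitly. Euclid's algorithm: 74 = 2·31 + 12, 31 = 2·12 + 7, 12 = 1·7 + 5, 7 = 1·5 + 2, 5 = 2·2 + 1; back-substituting gives 1 = 43·31 − 18·74, so 31⁻¹ ≡ 43 (mod 74).
For any y ∈ ℤ/74ℤ, x = 43(y − 4) mod 74 satisfies σ(x) = 31·43(y − 4) + 4 ≡ y (since 31·43 ≡ 1 mod 74). So every y has a preimage.
Thus σ is bijective.
Since σ is bijective, we compute σ⁻¹(19): solve 31x + 4 ≡ 19 (mod 74), i.e. 31x ≡ 15 (mod 74).
Multiplying by 31⁻¹ = 43 gives x ≡ 43·15 = 645 = 8·74 + 53 ≡ 53 (mod 74).
Check: σ(53) = 31·53 + 4 = 1647 = 22·74 + 19 ≡ 19 (mod 74).

53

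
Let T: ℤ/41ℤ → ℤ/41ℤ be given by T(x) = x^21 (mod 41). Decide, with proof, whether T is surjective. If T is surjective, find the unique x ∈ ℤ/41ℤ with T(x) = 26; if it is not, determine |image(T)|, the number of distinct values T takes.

Since 41 is prime, the nonzero elements of ℤ/41ℤ form a cyclic group of order 40.
As gcd(21, 40) = 1, raising to the 21st power is a bijection on this group: if a^21 ≡ b^21 then (ab^{−1})^21 = 1, and the only element of order dividing gcd(21, 40) = 1 is 1, so a = b.
With T(0) = 0 this makes T injective on all of ℤ/41ℤ, hence bijective (finite equal-size domain and codomain). In particular T is surjective.
Since T is surjective, we find the preimage of 26. The inverse of x ↦ x^21 on (ℤ/41ℤ)^× is x ↦ x^21, because 21·21 = 441 = 11·40 + 1 ≡ 1 (mod 40) and x^{40} = 1 for x ≠ 0 (Fermat). So T⁻¹(26) = 26^21 mod 41.
Repeated squaring mod 41: 26^1 ≡ 26, 26^2 ≡ 26² = 676 ≡ 20, 26^4 ≡ 20² = 400 ≡ 31, 26^8 ≡ 31² = 961 ≡ 18, 26^16 ≡ 18² = 324 ≡ 37. Since 21 = 16 + 4 + 1, 26^21 ≡ 37·31·26: 37·31 = 1147 ≡ 40, then 40·26 = 1040 ≡ 15. So 26^21 ≡ 15 (mod 41).
Hence T⁻¹(26) = 15.

15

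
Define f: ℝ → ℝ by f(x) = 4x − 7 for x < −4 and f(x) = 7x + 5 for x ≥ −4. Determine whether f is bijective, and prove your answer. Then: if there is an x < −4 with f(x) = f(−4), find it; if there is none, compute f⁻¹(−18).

-23/7

Both pieces are strictly increasing (slopes 4 and 7), so each is injective on its own interval.
The left piece maps (−∞, −4) onto (−∞, −23); the right piece maps [−4, ∞) onto [−23, ∞).
Since −23 = −23, the images partition ℝ: f is injective and surjective, hence bijective.
Because the two images are disjoint, no x < −4 has f(x) = f(−4), so we compute f⁻¹(−18): −18 lies in [−23, ∞), so solve 7x + 5 = −18: x = (−18 − 5)/7 = −23/7.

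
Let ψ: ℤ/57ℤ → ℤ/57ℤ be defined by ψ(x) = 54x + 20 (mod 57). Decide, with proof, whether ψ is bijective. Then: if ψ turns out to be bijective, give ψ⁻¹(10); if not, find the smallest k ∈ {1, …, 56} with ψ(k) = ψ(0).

By definition, ψ is injective if ψ(u) = ψ(v) implies u = v.
We have gcd(54, 57) = 3 > 1. Taking u = 0 and v = 19: ψ(0) = 20 and ψ(19) = 54·19 + 20 = 1046 ≡ 20 (mod 57).
So ψ(0) = ψ(19) while 0 ≠ 19, hence ψ is not injective, hence not bijective.
Since ψ is not bijective, we find the least positive k with ψ(k) = ψ(0): this means 54k ≡ 0 (mod 57), i.e. 57 ∣ 54k. Since gcd(54, 57) = 3, dividing through by 3 this holds exactly when 19 ∣ 18k, and as gcd(18, 19) = 1, exactly when 19 ∣ k.
The smallest positive such k is 19.

19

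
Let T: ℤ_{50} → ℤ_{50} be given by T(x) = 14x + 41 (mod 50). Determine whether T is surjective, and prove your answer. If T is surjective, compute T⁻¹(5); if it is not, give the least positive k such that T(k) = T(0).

Since gcd(14, 50) = 2, we have 14x ≡ 0 (mod 2) for all x, so T(x) ≡ 1 (mod 2).
But 0 ≢ 1 (mod 2), so 0 ∈ ℤ_{50} has no preimage. Therefore T is not surjective.
Since T is not surjective, we find the least positive k with T(k) = T(0): this means 14k ≡ 0 (mod 50), i.e. 50 ∣ 14k. Since gcd(14, 50) = 2, dividing through by 2 this holds exactly when 25 ∣ 7k, and as gcd(7, 25) = 1, exactly when 25 ∣ k.
The smallest positive such k is 25.

25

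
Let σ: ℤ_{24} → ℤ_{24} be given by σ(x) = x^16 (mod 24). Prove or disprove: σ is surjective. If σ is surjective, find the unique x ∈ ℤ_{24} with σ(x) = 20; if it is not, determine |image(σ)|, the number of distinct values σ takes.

4

σ(2): Repeated squaring mod 24: 2^1 ≡ 2, 2^2 ≡ 2² = 4, 2^4 ≡ 4² = 16, 2^8 ≡ 16² = 256 ≡ 16, 2^16 ≡ 16² = 256 ≡ 16. So 2^16 ≡ 16 (mod 24).
σ(4): Repeated squaring mod 24: 4^1 ≡ 4, 4^2 ≡ 4² = 16, 4^4 ≡ 16² = 256 ≡ 16, 4^8 ≡ 16² = 256 ≡ 16, 4^16 ≡ 16² = 256 ≡ 16. So 4^16 ≡ 16 (mod 24).
So σ(2) = σ(4) = 16 while 2 ≠ 4, thus σ is not injective.
A non-injective map from the 24-element set ℤ_{24} to itself takes at most 23 distinct values, so it cannot be surjective. Therefore σ is not surjective.
Since σ is not surjective, we determine |image(σ)|. Computing x^16 mod 24 for each x (by repeated squaring, reducing mod 24 at every step), the values σ(0), σ(1), …, σ(23) are: 0, 1, 16, 9, 16, 1, 0, 1, 16, 9, 16, 1, 0, 1, 16, 9, 16, 1, 0, 1, 16, 9, 16, 1.
The distinct values are {0, 1, 9, 16}; there are 4 of them.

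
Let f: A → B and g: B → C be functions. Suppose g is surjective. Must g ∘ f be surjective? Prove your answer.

not surjective

No. Take A = {0}, B = C = {0, 1}, f(0) = 0, and g = identity (surjective).
Then (g ∘ f)(0) = 0, and 1 ∈ C has no preimage under g ∘ f, so g ∘ f is not surjective.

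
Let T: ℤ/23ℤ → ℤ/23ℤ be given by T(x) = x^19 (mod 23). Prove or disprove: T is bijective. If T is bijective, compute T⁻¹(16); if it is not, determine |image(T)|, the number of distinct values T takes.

Since 23 is prime, the nonzero elements of ℤ/23ℤ form a cyclic group of order 22.
As gcd(19, 22) = 1, raising to the 19th power is a bijection on this group: if a^19 ≡ b^19 then (ab^{−1})^19 = 1, and the only element of order dividing gcd(19, 22) = 1 is 1, so a = b.
With T(0) = 0 this makes T injective on all of ℤ/23ℤ, hence bijective (finite equal-size domain and codomain). In particular T is bijective.
Since T is bijective, we find the preimage of 16. The inverse of x ↦ x^19 on (ℤ/23ℤ)^× is x ↦ x^7, because 19·7 = 133 = 6·22 + 1 ≡ 1 (mod 22) and x^{22} = 1 for x ≠ 0 (Fermat). So T⁻¹(16) = 16^7 mod 23.
Repeated squaring mod 23: 16^1 ≡ 16, 16^2 ≡ 16² = 256 ≡ 3, 16^4 ≡ 3² = 9. Since 7 = 4 + 2 + 1, 16^7 ≡ 9·3·16: 9·3 = 27 ≡ 4, then 4·16 = 64 ≡ 18. So 16^7 ≡ 18 (mod 23).
Hence T⁻¹(16) = 18.

18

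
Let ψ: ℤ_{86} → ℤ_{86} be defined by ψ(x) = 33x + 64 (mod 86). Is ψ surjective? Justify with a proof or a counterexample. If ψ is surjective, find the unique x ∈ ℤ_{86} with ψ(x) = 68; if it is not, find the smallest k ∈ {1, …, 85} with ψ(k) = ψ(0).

Recall: ψ is surjective if every y in the codomain equals ψ(x) for some x in the domain.
Since gcd(33, 86) = 1, 33 is invertible modulo 86. Euclid's algorithm: 86 = 2·33 + 20, 33 = 1·20 + 13, 20 = 1·13 + 7, 13 = 1·7 + 6, 7 = 1·6 + 1; back-substituting gives 1 = 73·33 − 28·86, so 33⁻¹ ≡ 73 (mod 86).
Then y ↦ 73(y − 64) is a two-sided inverse to ψ, so every y ∈ ℤ_{86} has a preimage.
Thus ψ is surjective.
Since ψ is surjective, we find ψ⁻¹(68): we need 33x ≡ 68 − 64 ≡ 4 (mod 86). Using 33⁻¹ = 73: x ≡ 73·4 = 292 = 3·86 + 34, so x = 34.
Check: ψ(34) = 33·34 + 64 = 1186 = 13·86 + 68 ≡ 68 (mod 86).

34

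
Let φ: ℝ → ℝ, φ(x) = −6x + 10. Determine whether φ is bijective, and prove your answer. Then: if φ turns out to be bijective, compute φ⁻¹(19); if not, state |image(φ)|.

Suppose φ(x_1) = φ(x_2). Then −6x_1 + 10 = −6x_2 + 10, so −6x_1 = −6x_2, therefore x_1 = x_2.
For any y ∈ ℝ, x = (y − 10)/(−6) satisfies φ(x) = y.
Thus φ is bijective.
Since φ is bijective, we compute φ⁻¹(19) = (19 − 10)/(−6) = −3/2.

-3/2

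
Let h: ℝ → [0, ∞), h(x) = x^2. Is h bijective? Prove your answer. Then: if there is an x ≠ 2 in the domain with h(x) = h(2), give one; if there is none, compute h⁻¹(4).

h(2) = 4 = (−2)^2 = h(−2) (since 2 is even), with 2 ≠ −2. So h is not injective, hence not bijective.
For the follow-up, such an x exists: taking x = −2 ∈ ℝ gives h(−2) = 4 = h(2) with −2 ≠ 2.

-2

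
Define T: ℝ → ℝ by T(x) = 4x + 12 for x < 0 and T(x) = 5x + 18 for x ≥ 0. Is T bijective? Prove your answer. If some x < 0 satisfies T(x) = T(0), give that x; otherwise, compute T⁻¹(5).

-7/4

Both pieces are strictly increasing (slopes 4 and 5), so each is injective on its own interval.
The left piece maps (−∞, 0) onto (−∞, 12); the right piece maps [0, ∞) onto [18, ∞).
The images leave a gap (12 has no preimage), so T is not surjective, hence not bijective.
Because the two images are disjoint, no x < 0 has T(x) = T(0), so we compute T⁻¹(5): 5 lies in (−∞, 12), so solve 4x + 12 = 5: x = (5 − 12)/4 = −7/4.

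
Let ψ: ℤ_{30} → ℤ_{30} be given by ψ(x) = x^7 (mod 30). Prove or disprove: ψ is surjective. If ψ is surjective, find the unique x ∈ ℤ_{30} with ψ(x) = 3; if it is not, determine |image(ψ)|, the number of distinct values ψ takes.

Computing x^7 mod 30 for each x (by repeated squaring, reducing mod 30 at every step), the values ψ(0), ψ(1), …, ψ(29) are: 0, 1, 8, 27, 4, 5, 6, 13, 2, 9, 10, 11, 18, 7, 14, 15, 16, 23, 12, 19, 20, 21, 28, 17, 24, 25, 26, 3, 22, 29.
Every element of ℤ_{30} appears exactly once in this list, so ψ is a bijection, and in particular surjective.
Since ψ is surjective, we read off the preimage of 3 from the same table: ψ(27) = 3, so ψ⁻¹(3) = 27.

27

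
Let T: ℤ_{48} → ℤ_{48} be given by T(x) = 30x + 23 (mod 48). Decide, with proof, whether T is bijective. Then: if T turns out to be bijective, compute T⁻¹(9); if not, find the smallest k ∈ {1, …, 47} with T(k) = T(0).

8

We have gcd(30, 48) = 6 > 1. Taking x_1 = 0 and x_2 = 8: T(0) = 23 and T(8) = 30·8 + 23 = 263 ≡ 23 (mod 48).
So T(0) = T(8) while 0 ≠ 8, hence T is not injective, hence not bijective.
Since T is not bijective, we find the least positive k with T(k) = T(0): this means 30k ≡ 0 (mod 48), i.e. 48 ∣ 30k. Since gcd(30, 48) = 6, dividing through by 6 this holds exactly when 8 ∣ 5k, and as gcd(5, 8) = 1, exactly when 8 ∣ k.
The smallest positive such k is 8.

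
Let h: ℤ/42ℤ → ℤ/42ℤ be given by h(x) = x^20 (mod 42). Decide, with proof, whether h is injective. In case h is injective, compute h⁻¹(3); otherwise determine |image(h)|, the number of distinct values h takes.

16

h(4): Repeated squaring mod 42: 4^1 ≡ 4, 4^2 ≡ 4² = 16, 4^4 ≡ 16² = 256 ≡ 4, 4^8 ≡ 4² = 16, 4^16 ≡ 16² = 256 ≡ 4. Since 20 = 16 + 4, 4^20 ≡ 4·4: 4·4 = 16. So 4^20 ≡ 16 (mod 42).
h(10): Repeated squaring mod 42: 10^1 ≡ 10, 10^2 ≡ 10² = 100 ≡ 16, 10^4 ≡ 16² = 256 ≡ 4, 10^8 ≡ 4² = 16, 10^16 ≡ 16² = 256 ≡ 4. Since 20 = 16 + 4, 10^20 ≡ 4·4: 4·4 = 16. So 10^20 ≡ 16 (mod 42).
So h(4) = h(10) = 16 while 4 ≠ 10, so h is not injective.
Since h is not injective, we determine |image(h)|. Computing x^20 mod 42 for each x (by repeated squaring, reducing mod 42 at every step), the values h(0), h(1), …, h(41) are: 0, 1, 4, 9, 16, 25, 36, 7, 22, 39, 16, 37, 18, 1, 28, 15, 4, 37, 30, 25, 22, 21, 22, 25, 30, 37, 4, 15, 28, 1, 18, 37, 16, 39, 22, 7, 36, 25, 16, 9, 4, 1.
The distinct values are {0, 1, 4, 7, 9, 15, 16, 18, 21, 22, 25, 28, 30, 36, 37, 39}; there are 16 of them.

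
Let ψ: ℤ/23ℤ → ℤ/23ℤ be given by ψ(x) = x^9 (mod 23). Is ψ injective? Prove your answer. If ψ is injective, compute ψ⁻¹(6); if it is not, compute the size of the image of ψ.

2

Since 23 is prime, the nonzero elements of ℤ/23ℤ form a cyclic group of order 22.
As gcd(9, 22) = 1, raising to the 9th power is a bijection on this group: if x_1^9 ≡ x_2^9 then (x_1x_2^{−1})^9 = 1, and the only element of order dividing gcd(9, 22) = 1 is 1, so x_1 = x_2.
With ψ(0) = 0 this makes ψ injective on all of ℤ/23ℤ, hence bijective (finite equal-size domain and codomain). In particular ψ is injective.
Since ψ is injective, we find the preimage of 6. The inverse of x ↦ x^9 on (ℤ/23ℤ)^× is x ↦ x^5, because 9·5 = 45 = 2·22 + 1 ≡ 1 (mod 22) and x^{22} = 1 for x ≠ 0 (Fermat). So ψ⁻¹(6) = 6^5 mod 23.
Repeated squaring mod 23: 6^1 ≡ 6, 6^2 ≡ 6² = 36 ≡ 13, 6^4 ≡ 13² = 169 ≡ 8. Since 5 = 4 + 1, 6^5 ≡ 8·6: 8·6 = 48 ≡ 2. So 6^5 ≡ 2 (mod 23).
Hence ψ⁻¹(6) = 2.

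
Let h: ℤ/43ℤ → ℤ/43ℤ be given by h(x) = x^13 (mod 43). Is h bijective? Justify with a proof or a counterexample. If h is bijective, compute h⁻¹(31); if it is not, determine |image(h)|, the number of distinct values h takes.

Since 43 is prime, the nonzero elements of ℤ/43ℤ form a cyclic group of order 42.
As gcd(13, 42) = 1, raising to the 13th power is a bijection on this group: if s^13 ≡ t^13 then (st^{−1})^13 = 1, and the only element of order dividing gcd(13, 42) = 1 is 1, so s = t.
With h(0) = 0 this makes h injective on all of ℤ/43ℤ, hence bijective (finite equal-size domain and codomain). In particular h is bijective.
Since h is bijective, we find the preimage of 31. The inverse of x ↦ x^13 on (ℤ/43ℤ)^× is x ↦ x^13, because 13·13 = 169 = 4·42 + 1 ≡ 1 (mod 42) and x^{42} = 1 for x ≠ 0 (Fermat). So h⁻¹(31) = 31^13 mod 43.
Repeated squaring mod 43: 31^1 ≡ 31, 31^2 ≡ 31² = 961 ≡ 15, 31^4 ≡ 15² = 225 ≡ 10, 31^8 ≡ 10² = 100 ≡ 14. Since 13 = 8 + 4 + 1, 31^13 ≡ 14·10·31: 14·10 = 140 ≡ 11, then 11·31 = 341 ≡ 40. So 31^13 ≡ 40 (mod 43).
Hence h⁻¹(31) = 40.

40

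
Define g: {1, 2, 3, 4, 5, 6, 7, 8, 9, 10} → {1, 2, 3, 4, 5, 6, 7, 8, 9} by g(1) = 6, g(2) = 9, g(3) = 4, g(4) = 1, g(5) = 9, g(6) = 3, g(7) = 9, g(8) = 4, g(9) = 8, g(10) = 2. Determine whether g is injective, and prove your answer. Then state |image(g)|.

g(2) = 9 = g(5) with 2 ≠ 5, so g is not injective.
The image of g is {1, 2, 3, 4, 6, 8, 9}, which has 7 elements.

7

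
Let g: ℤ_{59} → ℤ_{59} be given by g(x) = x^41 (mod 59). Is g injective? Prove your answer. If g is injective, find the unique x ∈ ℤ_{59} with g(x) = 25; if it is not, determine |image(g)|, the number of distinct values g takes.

Since 59 is prime, the nonzero elements of ℤ_{59} form a cyclic group of order 58.
As gcd(41, 58) = 1, raising to the 41st power is a bijection on this group: if u^41 ≡ v^41 then (uv^{−1})^41 = 1, and the only element of order dividing gcd(41, 58) = 1 is 1, so u = v.
With g(0) = 0 this makes g injective on all of ℤ_{59}, hence bijective (finite equal-size domain and codomain). In particular g is injective.
Since g is injective, we find the preimage of 25. The inverse of x ↦ x^41 on (ℤ_{59})^× is x ↦ x^17, because 41·17 = 697 = 12·58 + 1 ≡ 1 (mod 58) and x^{58} = 1 for x ≠ 0 (Fermat). So g⁻¹(25) = 25^17 mod 59.
Repeated squaring mod 59: 25^1 ≡ 25, 25^2 ≡ 25² = 625 ≡ 35, 25^4 ≡ 35² = 1225 ≡ 45, 25^8 ≡ 45² = 2025 ≡ 19, 25^16 ≡ 19² = 361 ≡ 7. Since 17 = 16 + 1, 25^17 ≡ 7·25: 7·25 = 175 ≡ 57. So 25^17 ≡ 57 (mod 59).
Hence g⁻¹(25) = 57.

57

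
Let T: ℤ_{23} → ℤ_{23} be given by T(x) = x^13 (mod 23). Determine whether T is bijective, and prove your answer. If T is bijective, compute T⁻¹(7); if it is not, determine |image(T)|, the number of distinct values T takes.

19

Since 23 is prime, the nonzero elements of ℤ_{23} form a cyclic group of order 22.
As gcd(13, 22) = 1, raising to the 13th power is a bijection on this group: if a^13 ≡ b^13 then (ab^{−1})^13 = 1, and the only element of order dividing gcd(13, 22) = 1 is 1, so a = b.
With T(0) = 0 this makes T injective on all of ℤ_{23}, hence bijective (finite equal-size domain and codomain). In particular T is bijective.
Since T is bijective, we find the preimage of 7. The inverse of x ↦ x^13 on (ℤ_{23})^× is x ↦ x^17, because 13·17 = 221 = 10·22 + 1 ≡ 1 (mod 22) and x^{22} = 1 for x ≠ 0 (Fermat). So T⁻¹(7) = 7^17 mod 23.
Repeated squaring mod 23: 7^1 ≡ 7, 7^2 ≡ 7² = 49 ≡ 3, 7^4 ≡ 3² = 9, 7^8 ≡ 9² = 81 ≡ 12, 7^16 ≡ 12² = 144 ≡ 6. Since 17 = 16 + 1, 7^17 ≡ 6·7: 6·7 = 42 ≡ 19. So 7^17 ≡ 19 (mod 23).
Hence T⁻¹(7) = 19.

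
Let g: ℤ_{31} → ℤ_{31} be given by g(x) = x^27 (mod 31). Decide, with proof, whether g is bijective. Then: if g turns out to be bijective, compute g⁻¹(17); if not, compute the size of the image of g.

g(1) = 1^27 = 1.
g(5): Repeated squaring mod 31: 5^1 ≡ 5, 5^2 ≡ 5² = 25, 5^4 ≡ 25² = 625 ≡ 5, 5^8 ≡ 5² = 25, 5^16 ≡ 25² = 625 ≡ 5. Since 27 = 16 + 8 + 2 + 1, 5^27 ≡ 5·25·25·5: 5·25 = 125 ≡ 1, then 1·25 = 25, then 25·5 = 125 ≡ 1. So 5^27 ≡ 1 (mod 31).
So g(1) = g(5) = 1 while 1 ≠ 5, hence g is not injective, hence not bijective.
Since g is not bijective, we determine |image(g)|. Computing x^27 mod 31 for each x (by repeated squaring, reducing mod 31 at every step), the values g(0), g(1), …, g(30) are: 0, 1, 4, 23, 16, 1, 30, 16, 2, 2, 4, 15, 27, 23, 2, 23, 8, 29, 8, 4, 16, 27, 29, 29, 15, 1, 30, 15, 8, 27, 30.
The distinct values are {0, 1, 2, 4, 8, 15, 16, 23, 27, 29, 30}; there are 11 of them.

11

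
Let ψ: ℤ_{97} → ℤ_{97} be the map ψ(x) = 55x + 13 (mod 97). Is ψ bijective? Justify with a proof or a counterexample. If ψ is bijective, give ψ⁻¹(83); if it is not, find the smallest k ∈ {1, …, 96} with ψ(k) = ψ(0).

If ψ(u) = ψ(v), then 55u ≡ 55v (mod 97). Because gcd(55, 97) = 1, we may cancel 55 to get u ≡ v (mod 97).
We now compute 55⁻¹ mod 97 explicitly. Euclid's algorithm: 97 = 1·55 + 42, 55 = 1·42 + 13, 42 = 3·13 + 3, 13 = 4·3 + 1; back-substituting gives 1 = 30·55 − 17·97, so 55⁻¹ ≡ 30 (mod 97).
For any y ∈ ℤ_{97}, x = 30(y − 13) mod 97 satisfies ψ(x) = 55·30(y − 13) + 13 ≡ y (since 55·30 ≡ 1 mod 97). So every y has a preimage.
Hence ψ is bijective.
Since ψ is bijective, we compute ψ⁻¹(83): solve 55x + 13 ≡ 83 (mod 97), i.e. 55x ≡ 70 (mod 97).
Multiplying by 55⁻¹ = 30 gives x ≡ 30·70 = 2100 = 21·97 + 63 ≡ 63 (mod 97).
Check: ψ(63) = 55·63 + 13 = 3478 = 35·97 + 83 ≡ 83 (mod 97).

63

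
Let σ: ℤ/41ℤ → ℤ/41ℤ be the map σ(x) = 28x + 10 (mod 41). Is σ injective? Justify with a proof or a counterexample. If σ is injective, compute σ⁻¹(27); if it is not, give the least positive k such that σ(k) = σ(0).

5

If σ(a) = σ(b), then 28a ≡ 28b (mod 41). Because gcd(28, 41) = 1, we may cancel 28 to get a ≡ b (mod 41).
Hence σ is injective.
We now compute 28⁻¹ mod 41 explicitly. Euclid's algorithm: 41 = 1·28 + 13, 28 = 2·13 + 2, 13 = 6·2 + 1; back-substituting gives 1 = 22·28 − 15·41, so 28⁻¹ ≡ 22 (mod 41).
Since σ is injective, we find σ⁻¹(27): we need 28x ≡ 27 − 10 ≡ 17 (mod 41). Using 28⁻¹ = 22: x ≡ 22·17 = 374 = 9·41 + 5, so x = 5.
Check: σ(5) = 28·5 + 10 = 150 = 3·41 + 27 ≡ 27 (mod 41).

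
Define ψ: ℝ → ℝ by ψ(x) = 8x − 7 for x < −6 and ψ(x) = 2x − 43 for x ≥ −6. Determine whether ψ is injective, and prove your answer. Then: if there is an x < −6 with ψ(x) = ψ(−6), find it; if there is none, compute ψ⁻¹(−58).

Both pieces are strictly increasing (slopes 8 and 2), so each is injective on its own interval.
The left piece maps (−∞, −6) onto (−∞, −55); the right piece maps [−6, ∞) onto [−55, ∞).
These images are disjoint, so no value is attained by both pieces. Thus ψ is injective.
Because the two images are disjoint, no x < −6 has ψ(x) = ψ(−6), so we compute ψ⁻¹(−58): −58 lies in (−∞, −55), so solve 8x − 7 = −58: x = (−58 + 7)/8 = −51/8.

-51/8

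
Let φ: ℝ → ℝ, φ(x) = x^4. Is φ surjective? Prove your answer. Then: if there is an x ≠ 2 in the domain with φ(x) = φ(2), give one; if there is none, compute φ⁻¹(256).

Since 4 is even, x^4 ≥ 0 for all x ∈ ℝ, so −1 ∈ ℝ has no preimage. So φ is not surjective.
For the follow-up, such an x exists: taking x = −2 ∈ ℝ gives φ(−2) = 16 = φ(2) with −2 ≠ 2.

-2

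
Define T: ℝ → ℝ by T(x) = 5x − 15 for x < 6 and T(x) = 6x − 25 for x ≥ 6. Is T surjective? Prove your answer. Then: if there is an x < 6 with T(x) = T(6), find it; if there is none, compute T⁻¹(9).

26/5

Both pieces are strictly increasing (slopes 5 and 6), so each is injective on its own interval.
The left piece maps (−∞, 6) onto (−∞, 15); the right piece maps [6, ∞) onto [11, ∞).
The union (−∞, 15) ∪ [11, ∞) covers ℝ, so T is surjective.
For the follow-up: the images overlap, so an x < 6 with T(x) = T(6) exists. T(6) = 11; solving 5x − 15 = 11 for x < 6 gives x = (11 + 15)/5 = 26/5.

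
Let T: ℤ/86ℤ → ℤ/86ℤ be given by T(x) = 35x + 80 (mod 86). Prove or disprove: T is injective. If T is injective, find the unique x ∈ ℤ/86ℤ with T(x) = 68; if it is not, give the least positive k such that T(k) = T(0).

66

Recall: injectivity means: for all x_1, x_2 in the domain, T(x_1) = T(x_2) implies x_1 = x_2.
Suppose T(x_1) = T(x_2) in ℤ/86ℤ. Then 35x_1 + 80 ≡ 35x_2 + 80 (mod 86), therefore 35(x_1 − x_2) ≡ 0 (mod 86).
Since gcd(35, 86) = 1, 35 is invertible modulo 86, so x_1 − x_2 ≡ 0 (mod 86), i.e. x_1 = x_2.
So T is injective.
We now compute 35⁻¹ mod 86 explicitly. Euclid's algorithm: 86 = 2·35 + 16, 35 = 2·16 + 3, 16 = 5·3 + 1; back-substituting gives 1 = 59·35 − 24·86, so 35⁻¹ ≡ 59 (mod 86).
Since T is injective, we find T⁻¹(68): we need 35x ≡ 68 − 80 ≡ 74 (mod 86). Using 35⁻¹ = 59: x ≡ 59·74 = 4366 = 50·86 + 66, so x = 66.
Check: T(66) = 35·66 + 80 = 2390 = 27·86 + 68 ≡ 68 (mod 86).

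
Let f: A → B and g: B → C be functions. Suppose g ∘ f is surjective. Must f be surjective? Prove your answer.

not surjective

No. Take A = {1, 2}, B = {1, 2, 3, 4, 5}, C = {1}, f(a) = 1 for every a ∈ A, and g(b) = 1 for every b ∈ B.
Then g ∘ f is surjective onto {1}, but 5 ∈ B has no preimage under f, so f is not surjective.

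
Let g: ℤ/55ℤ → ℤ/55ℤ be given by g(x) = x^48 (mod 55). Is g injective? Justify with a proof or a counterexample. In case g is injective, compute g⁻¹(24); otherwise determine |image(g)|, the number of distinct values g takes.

g(4): Repeated squaring mod 55: 4^1 ≡ 4, 4^2 ≡ 4² = 16, 4^4 ≡ 16² = 256 ≡ 36, 4^8 ≡ 36² = 1296 ≡ 31, 4^16 ≡ 31² = 961 ≡ 26, 4^32 ≡ 26² = 676 ≡ 16. Since 48 = 32 + 16, 4^48 ≡ 16·26: 16·26 = 416 ≡ 31. So 4^48 ≡ 31 (mod 55).
g(7): Repeated squaring mod 55: 7^1 ≡ 7, 7^2 ≡ 7² = 49, 7^4 ≡ 49² = 2401 ≡ 36, 7^8 ≡ 36² = 1296 ≡ 31, 7^16 ≡ 31² = 961 ≡ 26, 7^32 ≡ 26² = 676 ≡ 16. Since 48 = 32 + 16, 7^48 ≡ 16·26: 16·26 = 416 ≡ 31. So 7^48 ≡ 31 (mod 55).
So g(4) = g(7) = 31 while 4 ≠ 7, hence g is not injective.
Since g is not injective, we determine |image(g)|. Computing x^48 mod 55 for each x (by repeated squaring, reducing mod 55 at every step), the values g(0), g(1), …, g(54) are: 0, 1, 36, 16, 31, 15, 26, 31, 16, 36, 45, 11, 1, 36, 16, 20, 26, 26, 31, 16, 25, 1, 11, 1, 36, 5, 31, 26, 26, 31, 5, 36, 1, 11, 1, 25, 16, 31, 26, 26, 20, 16, 36, 1, 11, 45, 36, 16, 31, 26, 15, 31, 16, 36, 1.
The distinct values are {0, 1, 5, 11, 15, 16, 20, 25, 26, 31, 36, 45}; there are 12 of them.

12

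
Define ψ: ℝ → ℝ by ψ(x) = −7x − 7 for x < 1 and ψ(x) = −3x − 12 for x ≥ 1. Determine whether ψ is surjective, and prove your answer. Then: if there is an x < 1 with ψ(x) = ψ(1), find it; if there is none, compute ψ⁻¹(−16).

4/3

Both pieces are strictly decreasing (slopes −7 and −3), so each is injective on its own interval.
The left piece maps (−∞, 1) onto (−14, ∞); the right piece maps [1, ∞) onto (−∞, −15].
The union (−14, ∞) ∪ (−∞, −15] omits the interval between −14 and −15; in particular −14 has no preimage. So ψ is not surjective.
Because the two images are disjoint, no x < 1 has ψ(x) = ψ(1), so we compute ψ⁻¹(−16): −16 lies in (−∞, −15], so solve −3x − 12 = −16: x = (−16 + 12)/(−3) = 4/3.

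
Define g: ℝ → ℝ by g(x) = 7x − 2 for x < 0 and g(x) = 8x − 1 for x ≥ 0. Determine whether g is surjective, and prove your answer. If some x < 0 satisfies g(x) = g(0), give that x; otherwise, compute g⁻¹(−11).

-9/7

Both pieces are strictly increasing (slopes 7 and 8), so each is injective on its own interval.
The left piece maps (−∞, 0) onto (−∞, −2); the right piece maps [0, ∞) onto [−1, ∞).
The union (−∞, −2) ∪ [−1, ∞) omits the interval between −2 and −1; in particular −2 has no preimage. So g is not surjective.
Because the two images are disjoint, no x < 0 has g(x) = g(0), so we compute g⁻¹(−11): −11 lies in (−∞, −2), so solve 7x − 2 = −11: x = (−11 + 2)/7 = −9/7.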